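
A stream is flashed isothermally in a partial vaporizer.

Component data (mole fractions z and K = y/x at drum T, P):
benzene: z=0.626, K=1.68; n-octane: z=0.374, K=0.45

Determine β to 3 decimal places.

β = 0.588

Material balance + equilibrium reduce to Σ zᵢ(Kᵢ−1)/(1+β(Kᵢ−1)) = 0.
g(0) = ΣzᵢKᵢ − 1 = 0.220 and g(1) = 1 − Σzᵢ/Kᵢ = -0.204, so a root lies in (0, 1).
Binary case is linear: z₁(K₁−1)(1+β(K₂−1)) + z₂(K₂−1)(1+β(K₁−1)) = 0
⇒ β = [z₁(K₁−1)+z₂(K₂−1)] / [−(K₁−1)(K₂−1)] = 0.2200/0.3740 = 0.588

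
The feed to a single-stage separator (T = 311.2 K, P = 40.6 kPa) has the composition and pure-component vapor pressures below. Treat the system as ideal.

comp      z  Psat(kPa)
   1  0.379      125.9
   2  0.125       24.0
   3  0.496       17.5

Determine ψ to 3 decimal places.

ψ = 0.408

Raoult's law: Kᵢ = Pᵢˢᵃᵗ/P = Pᵢˢᵃᵗ/40.6.
  K_1 = 125.9/40.6 = 3.10099, K_2 = 24.0/40.6 = 0.59113, K_3 = 17.5/40.6 = 0.43103
Rachford–Rice: g(ψ) = Σ zᵢ(Kᵢ−1)/(1+ψ(Kᵢ−1)) = 0.
Check two-phase: ΣzᵢKᵢ = 1.463 > 1 and Σzᵢ/Kᵢ = 1.484 > 1, so g(0) = 0.463 > 0 and g(1) = -0.484 < 0.
Iterate (Newton) starting at ψ = 0.5:
  ψ = 0.500: g = -0.0703, g' = -0.745 → ψ = 0.406
  ψ = 0.406: g = 0.0018, g' = -0.789 → ψ = 0.408
Converged at ψ = 0.408.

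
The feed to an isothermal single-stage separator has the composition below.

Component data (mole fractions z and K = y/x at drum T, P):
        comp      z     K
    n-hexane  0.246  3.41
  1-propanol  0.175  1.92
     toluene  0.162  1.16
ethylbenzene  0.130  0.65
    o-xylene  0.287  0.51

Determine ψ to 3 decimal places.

ψ = 0.854

Newton–Raphson from ψ = 0.5:
  ψ = 0.500: g = 0.1617, g' = -0.511 → ψ = 0.816
  ψ = 0.816: g = 0.0166, g' = -0.436 → ψ = 0.854
Converged at ψ = 0.854.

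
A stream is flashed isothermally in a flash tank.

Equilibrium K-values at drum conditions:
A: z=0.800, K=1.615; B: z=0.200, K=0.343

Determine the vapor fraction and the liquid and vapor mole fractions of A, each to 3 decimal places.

Let ψ = V/F and solve Σ zᵢ(Kᵢ−1)/(1+ψ(Kᵢ−1)) = 0.
g(0) = ΣzᵢKᵢ − 1 = 0.361 and g(1) = 1 − Σzᵢ/Kᵢ = -0.078, so a root lies in (0, 1).
Iterate (Newton) starting at ψ = 0.5:
  ψ = 0.500: g = 0.1806, g' = -0.368 → ψ = 0.990
  ψ = 0.990: g = -0.0702, g' = -0.824 → ψ = 0.905
  ψ = 0.905: g = -0.0080, g' = -0.650 → ψ = 0.893
  ψ = 0.893: g = -0.0001, g' = -0.631 → ψ = 0.892
Converged at ψ = 0.892.
Compositions from xᵢ = zᵢ/(1+ψ(Kᵢ−1)), yᵢ = Kᵢxᵢ:
  A: x = 0.517, y = 0.834
  B: x = 0.483, y = 0.166

ψ = 0.892, x_A = 0.517, y_A = 0.834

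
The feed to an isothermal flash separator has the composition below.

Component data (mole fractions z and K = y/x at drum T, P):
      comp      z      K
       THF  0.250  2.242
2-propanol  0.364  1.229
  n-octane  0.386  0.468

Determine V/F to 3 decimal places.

Material balance + equilibrium reduce to Σ zᵢ(Kᵢ−1)/(1+V/F(Kᵢ−1)) = 0.
g(0) = ΣzᵢKᵢ − 1 = 0.189 and g(1) = 1 − Σzᵢ/Kᵢ = -0.232, so a root lies in (0, 1).
Newton iteration, V/F⁰ = 0.5:
  V/F = 0.500: g = -0.0134, g' = -0.365 → V/F = 0.463
Converged at V/F = 0.463.

V/F = 0.463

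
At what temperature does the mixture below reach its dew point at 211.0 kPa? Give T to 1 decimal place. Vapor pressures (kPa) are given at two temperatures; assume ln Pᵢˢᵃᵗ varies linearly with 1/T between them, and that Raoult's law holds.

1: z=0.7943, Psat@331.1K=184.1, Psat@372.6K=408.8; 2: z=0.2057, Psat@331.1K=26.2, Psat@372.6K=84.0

Dew-point temperature: Σzᵢ·P/Pᵢˢᵃᵗ(T) = 1. Interpolate ln Pᵢˢᵃᵗ = aᵢ + bᵢ/T.
  T = 331.1 K: ΣzᵢP/Pᵢˢᵃᵗ = 2.5670
  T = 372.6 K: ΣzᵢP/Pᵢˢᵃᵗ = 0.9267
  T = 351.9 K: ΣzᵢP/Pᵢˢᵃᵗ = 1.4888
  T = 362.2 K: ΣzᵢP/Pᵢˢᵃᵗ = 1.1669
  T = 367.4 K: ΣzᵢP/Pᵢˢᵃᵗ = 1.0380
  T = 370.0 K: ΣzᵢP/Pᵢˢᵃᵗ = 0.9803
Interpolating between 367.4 K and 370.0 K gives T ≈ 369.1 K.

T = 369.1 K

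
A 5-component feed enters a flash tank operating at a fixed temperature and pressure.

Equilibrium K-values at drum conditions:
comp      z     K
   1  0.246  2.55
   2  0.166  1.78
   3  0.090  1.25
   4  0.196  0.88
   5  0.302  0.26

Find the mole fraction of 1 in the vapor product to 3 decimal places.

Iterate (Newton) starting at ψ = 0.5:
  ψ = 0.500: g = -0.0518, g' = -0.664 → ψ = 0.422
  ψ = 0.422: g = -0.0015, g' = -0.631 → ψ = 0.420
Converged at ψ = 0.420.
Compositions from xᵢ = zᵢ/(1+ψ(Kᵢ−1)), yᵢ = Kᵢxᵢ:
  1: x = 0.149, y = 0.380
  2: x = 0.125, y = 0.223
  3: x = 0.081, y = 0.102
  4: x = 0.206, y = 0.182
  5: x = 0.438, y = 0.114

y_1 = 0.380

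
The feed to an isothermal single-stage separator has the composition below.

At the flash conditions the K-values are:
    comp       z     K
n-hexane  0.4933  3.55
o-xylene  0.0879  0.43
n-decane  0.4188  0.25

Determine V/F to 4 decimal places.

V/F = 0.4846

Newton–Raphson from V/F = 0.34:
  V/F = 0.3400: g = 0.19000, g' = -1.3886 → V/F = 0.4768
  V/F = 0.4768: g = 0.00990, g' = -1.2780 → V/F = 0.4846
Converged at V/F = 0.4846.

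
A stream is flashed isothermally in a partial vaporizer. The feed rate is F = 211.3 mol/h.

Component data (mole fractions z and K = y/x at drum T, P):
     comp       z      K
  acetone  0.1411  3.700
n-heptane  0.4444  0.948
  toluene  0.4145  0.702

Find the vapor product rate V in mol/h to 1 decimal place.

Newton iteration, ψ⁰ = 0.63:
  ψ = 0.6300: g = -0.03491, g' = -0.1981 → ψ = 0.4537
  ψ = 0.4537: g = 0.00472, g' = -0.2582 → ψ = 0.4720
  ψ = 0.4720: g = 0.00008, g' = -0.2500 → ψ = 0.4723
Converged at ψ = 0.4723.
Then V = ψ·F = 0.4723·211.3 = 99.8 mol/h and L = F − V = 111.5 mol/h.

V = 99.8 mol/h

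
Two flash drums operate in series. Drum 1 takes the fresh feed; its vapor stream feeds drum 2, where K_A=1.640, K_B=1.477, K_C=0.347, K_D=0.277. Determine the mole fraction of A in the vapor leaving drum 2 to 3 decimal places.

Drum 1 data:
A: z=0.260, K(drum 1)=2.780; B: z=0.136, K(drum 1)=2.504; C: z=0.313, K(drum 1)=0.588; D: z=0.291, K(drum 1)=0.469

Drum 1:
Let ψ₁ = V/F and solve Σ zᵢ(Kᵢ−1)/(1+ψ₁(Kᵢ−1)) = 0.
g(0) = ΣzᵢKᵢ − 1 = 0.384 and g(1) = 1 − Σzᵢ/Kᵢ = -0.301, so a root lies in (0, 1).
Newton–Raphson from ψ₁ = 0.5:
  ψ₁ = 0.500: g = -0.0112, g' = -0.567 → ψ₁ = 0.480
Converged at ψ₁ = 0.480.
Drum-1 compositions:
  A: x = 0.140, y = 0.390
  B: x = 0.079, y = 0.198
  C: x = 0.390, y = 0.229
  D: x = 0.391, y = 0.183
Drum-2 feed = drum-1 vapor: z₂ = (0.3896, 0.1977, 0.2295, 0.1832).
Drum 2:
Material balance + equilibrium reduce to Σ zᵢ(Kᵢ−1)/(1+ψ₂(Kᵢ−1)) = 0.
g(0) = ΣzᵢKᵢ − 1 = 0.061 and g(1) = 1 − Σzᵢ/Kᵢ = -0.694, so a root lies in (0, 1).
Iterate (Newton) starting at ψ₂ = 0.6:
  ψ₂ = 0.600: g = -0.2268, g' = -0.674 → ψ₂ = 0.263
  ψ₂ = 0.263: g = -0.0474, g' = -0.441 → ψ₂ = 0.156
  ψ₂ = 0.156: g = -0.0016, g' = -0.414 → ψ₂ = 0.152
Converged at ψ₂ = 0.152.
  A: x = 0.355, y = 0.582
  B: x = 0.184, y = 0.272
  C: x = 0.255, y = 0.088
  D: x = 0.206, y = 0.057

y_A (drum 2) = 0.582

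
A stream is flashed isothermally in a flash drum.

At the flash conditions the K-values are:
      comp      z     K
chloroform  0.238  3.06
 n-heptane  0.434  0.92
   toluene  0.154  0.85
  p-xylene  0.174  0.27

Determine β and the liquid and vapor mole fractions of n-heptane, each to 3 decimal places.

β = 0.459, x_n-heptane = 0.451, y_n-heptane = 0.415

Material balance + equilibrium reduce to Σ zᵢ(Kᵢ−1)/(1+β(Kᵢ−1)) = 0.
Check two-phase: ΣzᵢKᵢ = 1.305 > 1 and Σzᵢ/Kᵢ = 1.375 > 1, so g(0) = 0.305 > 0 and g(1) = -0.375 < 0.
Newton–Raphson from β = 0.5:
  β = 0.500: g = -0.0197, g' = -0.482 → β = 0.459
Converged at β = 0.459.
Compositions from xᵢ = zᵢ/(1+β(Kᵢ−1)), yᵢ = Kᵢxᵢ:
  chloroform: x = 0.122, y = 0.374
  n-heptane: x = 0.451, y = 0.415
  toluene: x = 0.165, y = 0.141
  p-xylene: x = 0.262, y = 0.071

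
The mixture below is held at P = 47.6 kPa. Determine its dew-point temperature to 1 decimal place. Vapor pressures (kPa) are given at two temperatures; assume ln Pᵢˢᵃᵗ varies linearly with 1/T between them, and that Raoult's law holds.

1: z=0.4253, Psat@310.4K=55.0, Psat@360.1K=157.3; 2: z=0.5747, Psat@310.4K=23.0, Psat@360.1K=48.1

Dew-point temperature: Σzᵢ·P/Pᵢˢᵃᵗ(T) = 1. Interpolate ln Pᵢˢᵃᵗ = aᵢ + bᵢ/T.
  T = 310.4 K: ΣzᵢP/Pᵢˢᵃᵗ = 1.5575
  T = 360.1 K: ΣzᵢP/Pᵢˢᵃᵗ = 0.6974
  T = 335.2 K: ΣzᵢP/Pᵢˢᵃᵗ = 1.0104
  T = 347.6 K: ΣzᵢP/Pᵢˢᵃᵗ = 0.8342
  T = 341.4 K: ΣzᵢP/Pᵢˢᵃᵗ = 0.9164
  T = 338.3 K: ΣzᵢP/Pᵢˢᵃᵗ = 0.9618
  T = 336.8 K: ΣzᵢP/Pᵢˢᵃᵗ = 0.9849
  T = 336.0 K: ΣzᵢP/Pᵢˢᵃᵗ = 0.9975
Interpolating between 335.2 K and 336.0 K gives T ≈ 335.8 K.

T = 335.8 K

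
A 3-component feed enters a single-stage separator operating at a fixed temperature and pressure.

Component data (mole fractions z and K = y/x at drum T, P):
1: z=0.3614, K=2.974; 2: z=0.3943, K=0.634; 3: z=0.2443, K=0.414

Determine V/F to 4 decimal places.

Rachford–Rice: g(V/F) = Σ zᵢ(Kᵢ−1)/(1+V/F(Kᵢ−1)) = 0.
g(0) = ΣzᵢKᵢ − 1 = 0.4259 and g(1) = 1 − Σzᵢ/Kᵢ = -0.3335, so a root lies in (0, 1).
Newton–Raphson from V/F = 0.51:
  V/F = 0.5100: g = -0.02611, g' = -0.6002 → V/F = 0.4665
  V/F = 0.4665: g = 0.00035, g' = -0.6174 → V/F = 0.4671
Converged at V/F = 0.4671.

V/F = 0.4671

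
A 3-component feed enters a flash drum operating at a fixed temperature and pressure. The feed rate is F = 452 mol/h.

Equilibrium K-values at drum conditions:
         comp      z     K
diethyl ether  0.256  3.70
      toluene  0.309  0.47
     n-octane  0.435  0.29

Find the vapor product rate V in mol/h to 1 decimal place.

V = 57.3 mol/h

Iterate (Newton) starting at ψ = 0.5:
  ψ = 0.500: g = -0.4075, g' = -1.026 → ψ = 0.103
  ψ = 0.103: g = 0.0348, g' = -1.496 → ψ = 0.126
  ψ = 0.126: g = 0.0011, g' = -1.403 → ψ = 0.127
Converged at ψ = 0.127.
Then V = ψ·F = 0.1268·452 = 57.3 mol/h and L = F − V = 394.7 mol/h.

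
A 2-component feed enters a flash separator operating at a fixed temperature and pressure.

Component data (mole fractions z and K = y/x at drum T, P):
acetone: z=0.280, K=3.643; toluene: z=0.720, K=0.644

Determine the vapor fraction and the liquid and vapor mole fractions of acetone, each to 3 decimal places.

Let ψ = V/F and solve Σ zᵢ(Kᵢ−1)/(1+ψ(Kᵢ−1)) = 0.
g(0) = ΣzᵢKᵢ − 1 = 0.484 and g(1) = 1 − Σzᵢ/Kᵢ = -0.195, so a root lies in (0, 1).
Binary case is linear: z₁(K₁−1)(1+ψ(K₂−1)) + z₂(K₂−1)(1+ψ(K₁−1)) = 0
⇒ ψ = [z₁(K₁−1)+z₂(K₂−1)] / [−(K₁−1)(K₂−1)] = 0.4837/0.9409 = 0.514
Compositions from xᵢ = zᵢ/(1+ψ(Kᵢ−1)), yᵢ = Kᵢxᵢ:
  acetone: x = 0.119, y = 0.432
  toluene: x = 0.881, y = 0.568

ψ = 0.514, x_acetone = 0.119, y_acetone = 0.432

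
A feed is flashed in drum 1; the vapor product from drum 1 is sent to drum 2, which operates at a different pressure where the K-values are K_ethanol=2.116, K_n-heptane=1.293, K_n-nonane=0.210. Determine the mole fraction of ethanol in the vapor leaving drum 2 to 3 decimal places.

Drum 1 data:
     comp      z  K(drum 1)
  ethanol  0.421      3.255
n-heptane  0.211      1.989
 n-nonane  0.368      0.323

y_ethanol (drum 2) = 0.631

Drum 1:
Material balance + equilibrium reduce to Σ zᵢ(Kᵢ−1)/(1+ψ₁(Kᵢ−1)) = 0.
g(0) = ΣzᵢKᵢ − 1 = 0.909 and g(1) = 1 − Σzᵢ/Kᵢ = -0.375, so a root lies in (0, 1).
Newton–Raphson from ψ₁ = 0.47:
  ψ₁ = 0.470: g = 0.2379, g' = -0.964 → ψ₁ = 0.717
  ψ₁ = 0.717: g = 0.0008, g' = -1.020 → ψ₁ = 0.718
Converged at ψ₁ = 0.718.
Drum-1 compositions:
  ethanol: x = 0.161, y = 0.523
  n-heptane: x = 0.123, y = 0.245
  n-nonane: x = 0.716, y = 0.231
Drum-2 feed = drum-1 vapor: z₂ = (0.5233, 0.2455, 0.2312).
Drum 2:
Rachford–Rice: g(ψ₂) = Σ zᵢ(Kᵢ−1)/(1+ψ₂(Kᵢ−1)) = 0.
Check two-phase: ΣzᵢKᵢ = 1.473 > 1 and Σzᵢ/Kᵢ = 1.538 > 1, so g(0) = 0.473 > 0 and g(1) = -0.538 < 0.
Newton–Raphson from ψ₂ = 0.32:
  ψ₂ = 0.320: g = 0.2517, g' = -0.630 → ψ₂ = 0.719
  ψ₂ = 0.719: g = -0.0399, g' = -0.989 → ψ₂ = 0.679
  ψ₂ = 0.679: g = -0.0019, g' = -0.897 → ψ₂ = 0.677
Converged at ψ₂ = 0.677.
  ethanol: x = 0.298, y = 0.631
  n-heptane: x = 0.205, y = 0.265
  n-nonane: x = 0.497, y = 0.104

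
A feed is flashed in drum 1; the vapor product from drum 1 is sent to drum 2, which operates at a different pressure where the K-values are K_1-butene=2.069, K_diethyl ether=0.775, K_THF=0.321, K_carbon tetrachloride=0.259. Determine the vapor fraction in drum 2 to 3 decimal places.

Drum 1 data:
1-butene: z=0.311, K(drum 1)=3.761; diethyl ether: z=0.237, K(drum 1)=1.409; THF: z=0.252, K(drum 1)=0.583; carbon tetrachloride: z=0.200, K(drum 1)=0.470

Drum 1:
Let ψ₁ = V/F and solve Σ zᵢ(Kᵢ−1)/(1+ψ₁(Kᵢ−1)) = 0.
Feasibility: ΣzᵢKᵢ = 1.745, Σzᵢ/Kᵢ = 1.109 — both > 1, two phases present.
Newton iteration, ψ₁⁰ = 0.69:
  ψ₁ = 0.690: g = 0.0565, g' = -0.531 → ψ₁ = 0.796
  ψ₁ = 0.796: g = 0.0008, g' = -0.521 → ψ₁ = 0.798
Converged at ψ₁ = 0.798.
Drum-1 compositions:
  1-butene: x = 0.097, y = 0.365
  diethyl ether: x = 0.179, y = 0.252
  THF: x = 0.378, y = 0.220
  carbon tetrachloride: x = 0.347, y = 0.163
Drum-2 feed = drum-1 vapor: z₂ = (0.3652, 0.2518, 0.2202, 0.1629).
Drum 2:
Material balance + equilibrium reduce to Σ zᵢ(Kᵢ−1)/(1+ψ₂(Kᵢ−1)) = 0.
g(0) = ΣzᵢKᵢ − 1 = 0.064 and g(1) = 1 − Σzᵢ/Kᵢ = -0.816, so a root lies in (0, 1).
Newton–Raphson from ψ₂ = 0.56:
  ψ₂ = 0.560: g = -0.2682, g' = -0.706 → ψ₂ = 0.180
  ψ₂ = 0.180: g = -0.0412, g' = -0.558 → ψ₂ = 0.106
  ψ₂ = 0.106: g = 0.0005, g' = -0.573 → ψ₂ = 0.107
Converged at ψ₂ = 0.107.
  1-butene: x = 0.328, y = 0.678
  diethyl ether: x = 0.258, y = 0.200
  THF: x = 0.237, y = 0.076
  carbon tetrachloride: x = 0.177, y = 0.046

V/F (drum 2) = 0.107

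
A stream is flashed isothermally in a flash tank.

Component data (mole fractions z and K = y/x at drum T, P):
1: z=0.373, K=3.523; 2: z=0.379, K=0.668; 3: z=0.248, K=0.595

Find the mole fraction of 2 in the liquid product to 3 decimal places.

x_2 = 0.512

Newton iteration, V/F⁰ = 0.5:
  V/F = 0.500: g = 0.1393, g' = -0.588 → V/F = 0.737
  V/F = 0.737: g = 0.0194, g' = -0.446 → V/F = 0.780
  V/F = 0.780: g = 0.0003, g' = -0.432 → V/F = 0.781
Converged at V/F = 0.781.
Compositions from xᵢ = zᵢ/(1+V/F(Kᵢ−1)), yᵢ = Kᵢxᵢ:
  1: x = 0.126, y = 0.442
  2: x = 0.512, y = 0.342
  3: x = 0.363, y = 0.216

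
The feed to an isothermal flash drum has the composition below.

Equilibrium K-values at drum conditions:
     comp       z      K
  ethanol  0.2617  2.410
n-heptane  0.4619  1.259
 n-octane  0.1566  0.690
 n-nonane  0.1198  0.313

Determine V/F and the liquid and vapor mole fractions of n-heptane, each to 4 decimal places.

V/F = 0.8544, x_n-heptane = 0.3782, y_n-heptane = 0.4762

Material balance + equilibrium reduce to Σ zᵢ(Kᵢ−1)/(1+V/F(Kᵢ−1)) = 0.
Check two-phase: ΣzᵢKᵢ = 1.3578 > 1 and Σzᵢ/Kᵢ = 1.0852 > 1, so g(0) = 0.3578 > 0 and g(1) = -0.0852 < 0.
Newton iteration, V/F⁰ = 0.5:
  V/F = 0.5000: g = 0.13952, g' = -0.3555 → V/F = 0.8924
  V/F = 0.8924: g = -0.01927, g' = -0.5289 → V/F = 0.8560
  V/F = 0.8560: g = -0.00076, g' = -0.4887 → V/F = 0.8544
Converged at V/F = 0.8544.
Compositions from xᵢ = zᵢ/(1+V/F(Kᵢ−1)), yᵢ = Kᵢxᵢ:
  ethanol: x = 0.1187, y = 0.2861
  n-heptane: x = 0.3782, y = 0.4762
  n-octane: x = 0.2130, y = 0.1470
  n-nonane: x = 0.2901, y = 0.0908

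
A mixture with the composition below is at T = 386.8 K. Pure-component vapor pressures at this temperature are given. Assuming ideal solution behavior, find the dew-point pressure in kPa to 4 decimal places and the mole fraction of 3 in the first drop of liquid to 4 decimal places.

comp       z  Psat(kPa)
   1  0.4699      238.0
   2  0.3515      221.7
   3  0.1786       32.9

Pdew = 111.2543 kPa, x_3 = 0.6040

At the dew point ψ → 1, so Σzᵢ/Kᵢ = 1 with Kᵢ = Pᵢˢᵃᵗ/P ⇒ 1/P = Σzᵢ/Pᵢˢᵃᵗ.
1/P = 0.4699/238.0 + 0.3515/221.7 + 0.1786/32.9 = 0.0089884 ⇒ P = 111.2543 kPa
xᵢ = zᵢP/Pᵢˢᵃᵗ ⇒ x_3 = 0.1786·111.2543/32.9 = 0.6040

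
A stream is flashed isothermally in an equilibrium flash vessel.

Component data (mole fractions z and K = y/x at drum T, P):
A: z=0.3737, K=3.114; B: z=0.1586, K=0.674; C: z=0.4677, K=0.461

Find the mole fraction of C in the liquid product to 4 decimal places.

x_C = 0.6248

Newton iteration, β⁰ = 0.48:
  β = 0.4800: g = -0.00925, g' = -0.6824 → β = 0.4664
  β = 0.4664: g = 0.00005, g' = -0.6893 → β = 0.4665
Converged at β = 0.4665.
Compositions from xᵢ = zᵢ/(1+β(Kᵢ−1)), yᵢ = Kᵢxᵢ:
  A: x = 0.1881, y = 0.5859
  B: x = 0.1870, y = 0.1261
  C: x = 0.6248, y = 0.2880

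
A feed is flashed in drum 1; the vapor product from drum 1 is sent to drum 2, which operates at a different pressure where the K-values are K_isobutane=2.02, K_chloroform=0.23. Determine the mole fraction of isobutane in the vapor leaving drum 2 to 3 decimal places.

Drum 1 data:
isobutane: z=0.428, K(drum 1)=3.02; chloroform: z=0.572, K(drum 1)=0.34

y_isobutane (drum 2) = 0.869

Drum 1:
Material balance + equilibrium reduce to Σ zᵢ(Kᵢ−1)/(1+ψ₁(Kᵢ−1)) = 0.
Check two-phase: ΣzᵢKᵢ = 1.487 > 1 and Σzᵢ/Kᵢ = 1.824 > 1, so g(0) = 0.487 > 0 and g(1) = -0.824 < 0.
Binary case is linear: z₁(K₁−1)(1+ψ₁(K₂−1)) + z₂(K₂−1)(1+ψ₁(K₁−1)) = 0
⇒ ψ₁ = [z₁(K₁−1)+z₂(K₂−1)] / [−(K₁−1)(K₂−1)] = 0.4870/1.3332 = 0.365
Drum-1 compositions:
  isobutane: x = 0.246, y = 0.744
  chloroform: x = 0.754, y = 0.256
Drum-2 feed = drum-1 vapor: z₂ = (0.7437, 0.2563).
Drum 2:
Binary case is linear: z₁(K₁−1)(1+ψ₂(K₂−1)) + z₂(K₂−1)(1+ψ₂(K₁−1)) = 0
⇒ ψ₂ = [z₁(K₁−1)+z₂(K₂−1)] / [−(K₁−1)(K₂−1)] = 0.5613/0.7854 = 0.715
  isobutane: x = 0.430, y = 0.869
  chloroform: x = 0.570, y = 0.131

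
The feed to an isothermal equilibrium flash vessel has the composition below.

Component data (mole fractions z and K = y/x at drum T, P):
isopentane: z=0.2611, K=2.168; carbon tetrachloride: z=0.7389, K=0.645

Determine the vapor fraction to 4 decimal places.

Binary case is linear: z₁(K₁−1)(1+ψ(K₂−1)) + z₂(K₂−1)(1+ψ(K₁−1)) = 0
⇒ ψ = [z₁(K₁−1)+z₂(K₂−1)] / [−(K₁−1)(K₂−1)] = 0.04266/0.41464 = 0.1029

ψ = 0.1029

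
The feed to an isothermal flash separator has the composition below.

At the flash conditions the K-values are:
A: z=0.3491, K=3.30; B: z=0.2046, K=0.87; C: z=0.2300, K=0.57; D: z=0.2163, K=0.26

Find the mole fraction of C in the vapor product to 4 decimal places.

y_C = 0.1630

Rachford–Rice: g(ψ) = Σ zᵢ(Kᵢ−1)/(1+ψ(Kᵢ−1)) = 0.
g(0) = ΣzᵢKᵢ − 1 = 0.5174 and g(1) = 1 − Σzᵢ/Kᵢ = -0.5764, so a root lies in (0, 1).
Newton–Raphson from ψ = 0.5:
  ψ = 0.5000: g = -0.03505, g' = -0.7709 → ψ = 0.4545
  ψ = 0.4545: g = 0.00016, g' = -0.7799 → ψ = 0.4547
Converged at ψ = 0.4547.
Compositions from xᵢ = zᵢ/(1+ψ(Kᵢ−1)), yᵢ = Kᵢxᵢ:
  A: x = 0.1706, y = 0.5631
  B: x = 0.2175, y = 0.1892
  C: x = 0.2859, y = 0.1630
  D: x = 0.3260, y = 0.0848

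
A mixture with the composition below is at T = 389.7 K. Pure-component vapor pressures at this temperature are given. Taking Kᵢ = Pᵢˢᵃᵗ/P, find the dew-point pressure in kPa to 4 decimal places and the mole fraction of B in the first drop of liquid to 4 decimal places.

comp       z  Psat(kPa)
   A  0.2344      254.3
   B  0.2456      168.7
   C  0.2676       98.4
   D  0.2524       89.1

At the dew point ψ → 1, so Σzᵢ/Kᵢ = 1 with Kᵢ = Pᵢˢᵃᵗ/P ⇒ 1/P = Σzᵢ/Pᵢˢᵃᵗ.
1/P = 0.2344/254.3 + 0.2456/168.7 + 0.2676/98.4 + 0.2524/89.1 = 0.0079299 ⇒ P = 126.1055 kPa
xᵢ = zᵢP/Pᵢˢᵃᵗ ⇒ x_B = 0.2456·126.1055/168.7 = 0.1836

Pdew = 126.1055 kPa, x_B = 0.1836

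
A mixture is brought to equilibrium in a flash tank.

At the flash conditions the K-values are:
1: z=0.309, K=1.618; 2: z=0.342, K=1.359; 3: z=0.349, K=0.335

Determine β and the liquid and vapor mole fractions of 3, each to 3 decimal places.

β = 0.249, x_3 = 0.418, y_3 = 0.140

Newton–Raphson from β = 0.5:
  β = 0.500: g = -0.0977, g' = -0.447 → β = 0.281
  β = 0.281: g = -0.0113, g' = -0.356 → β = 0.250
  β = 0.250: g = -0.0001, g' = -0.348 → β = 0.249
Converged at β = 0.249.
Compositions from xᵢ = zᵢ/(1+β(Kᵢ−1)), yᵢ = Kᵢxᵢ:
  1: x = 0.268, y = 0.433
  2: x = 0.314, y = 0.427
  3: x = 0.418, y = 0.140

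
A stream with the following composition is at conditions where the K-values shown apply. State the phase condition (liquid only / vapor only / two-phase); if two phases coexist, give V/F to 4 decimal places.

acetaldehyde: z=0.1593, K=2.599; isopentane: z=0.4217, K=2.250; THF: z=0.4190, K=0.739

ΣzᵢKᵢ = 1.6725; Σzᵢ/Kᵢ = 0.8157.
Since Σzᵢ/Kᵢ < 1 the mixture is above its dew point — single vapor phase.

vapor only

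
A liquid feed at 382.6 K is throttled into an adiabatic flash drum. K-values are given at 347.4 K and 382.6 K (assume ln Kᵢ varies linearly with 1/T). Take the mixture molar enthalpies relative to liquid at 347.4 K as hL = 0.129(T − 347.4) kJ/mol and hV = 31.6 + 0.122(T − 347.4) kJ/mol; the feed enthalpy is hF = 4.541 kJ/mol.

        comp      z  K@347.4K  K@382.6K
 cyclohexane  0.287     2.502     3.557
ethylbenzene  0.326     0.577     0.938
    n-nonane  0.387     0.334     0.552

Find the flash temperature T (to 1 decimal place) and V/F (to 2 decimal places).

Adiabatic flash: solve Rachford–Rice at each trial T, then check hF = ψ·hV(T) + (1−ψ)·hL(T).
  T = 347.4 K: K = (2.502, 0.577, 0.334), RR gives ψ = 0.042, H_out = 1.325 kJ/mol
  T = 382.6 K: K = (3.557, 0.938, 0.552), RR gives ψ = 0.674, H_out = 25.673 kJ/mol
  T = 365.0 K: K = (3.009, 0.744, 0.435), RR gives ψ = 0.309, H_out = 12.001 kJ/mol
  T = 356.2 K: K = (2.750, 0.657, 0.382), RR gives ψ = 0.172, H_out = 6.554 kJ/mol
  T = 351.8 K: K = (2.625, 0.616, 0.358), RR gives ψ = 0.107, H_out = 3.939 kJ/mol
  T = 354.0 K: K = (2.687, 0.637, 0.370), RR gives ψ = 0.139, H_out = 5.243 kJ/mol
Linear interpolation between T = 351.8 (H_out = 3.939) and T = 354.0 (H_out = 5.243) on hF = 4.541 gives T ≈ 352.8 K, at which ψ = 0.12.

T = 352.8 K, V/F = 0.12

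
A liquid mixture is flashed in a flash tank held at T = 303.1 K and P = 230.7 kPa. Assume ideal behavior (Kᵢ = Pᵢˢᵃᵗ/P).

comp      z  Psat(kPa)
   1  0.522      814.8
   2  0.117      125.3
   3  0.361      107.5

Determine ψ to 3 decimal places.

ψ = 0.822

Raoult's law: Kᵢ = Pᵢˢᵃᵗ/P = Pᵢˢᵃᵗ/230.7.
  K_1 = 814.8/230.7 = 3.53186, K_2 = 125.3/230.7 = 0.54313, K_3 = 107.5/230.7 = 0.46597
Material balance + equilibrium reduce to Σ zᵢ(Kᵢ−1)/(1+ψ(Kᵢ−1)) = 0.
Feasibility: ΣzᵢKᵢ = 2.075, Σzᵢ/Kᵢ = 1.138 — both > 1, two phases present.
Iterate (Newton) starting at ψ = 0.43:
  ψ = 0.430: g = 0.3160, g' = -0.978 → ψ = 0.753
  ψ = 0.753: g = 0.0508, g' = -0.741 → ψ = 0.822
Converged at ψ = 0.822.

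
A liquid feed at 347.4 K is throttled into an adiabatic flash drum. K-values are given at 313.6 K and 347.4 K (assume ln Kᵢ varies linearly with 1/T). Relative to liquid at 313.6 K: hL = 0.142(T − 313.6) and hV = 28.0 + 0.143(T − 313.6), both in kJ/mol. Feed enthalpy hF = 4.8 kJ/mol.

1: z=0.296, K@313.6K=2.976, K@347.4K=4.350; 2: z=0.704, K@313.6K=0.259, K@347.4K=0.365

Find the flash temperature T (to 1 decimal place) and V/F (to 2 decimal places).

Adiabatic flash: solve Rachford–Rice at each trial T, then check hF = ψ·hV(T) + (1−ψ)·hL(T).
  T = 313.6 K: K = (2.976, 0.259), RR gives ψ = 0.043, H_out = 1.209 kJ/mol
  T = 347.4 K: K = (4.350, 0.365), RR gives ψ = 0.256, H_out = 11.976 kJ/mol
  T = 330.5 K: K = (3.633, 0.310), RR gives ψ = 0.162, H_out = 6.931 kJ/mol
  T = 322.1 K: K = (3.299, 0.284), RR gives ψ = 0.107, H_out = 4.212 kJ/mol
  T = 326.3 K: K = (3.464, 0.297), RR gives ψ = 0.135, H_out = 5.596 kJ/mol
  T = 324.2 K: K = (3.381, 0.291), RR gives ψ = 0.122, H_out = 4.911 kJ/mol
Linear interpolation between T = 322.1 (H_out = 4.212) and T = 324.2 (H_out = 4.911) on hF = 4.8 gives T ≈ 323.9 K, at which ψ = 0.12.

T = 323.9 K, V/F = 0.12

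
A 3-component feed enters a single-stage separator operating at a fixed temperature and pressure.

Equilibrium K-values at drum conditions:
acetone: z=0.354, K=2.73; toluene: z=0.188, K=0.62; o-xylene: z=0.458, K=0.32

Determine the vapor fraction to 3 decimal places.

ψ = 0.219

Rachford–Rice: g(ψ) = Σ zᵢ(Kᵢ−1)/(1+ψ(Kᵢ−1)) = 0.
g(0) = ΣzᵢKᵢ − 1 = 0.230 and g(1) = 1 − Σzᵢ/Kᵢ = -0.864, so a root lies in (0, 1).
Newton iteration, ψ⁰ = 0.64:
  ψ = 0.640: g = -0.3552, g' = -0.950 → ψ = 0.266
  ψ = 0.266: g = -0.0403, g' = -0.846 → ψ = 0.218
  ψ = 0.218: g = 0.0008, g' = -0.882 → ψ = 0.219
Converged at ψ = 0.219.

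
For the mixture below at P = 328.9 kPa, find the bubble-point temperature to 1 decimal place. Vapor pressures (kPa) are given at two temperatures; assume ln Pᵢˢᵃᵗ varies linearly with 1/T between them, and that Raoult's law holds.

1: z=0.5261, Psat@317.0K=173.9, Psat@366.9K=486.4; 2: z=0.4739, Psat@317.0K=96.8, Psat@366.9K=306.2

Bubble-point temperature: ΣzᵢPᵢˢᵃᵗ(T) = P. Interpolate ln Pᵢˢᵃᵗ = aᵢ + bᵢ/T.
  T = 317.0 K: ΣzᵢPᵢˢᵃᵗ = 137.36 kPa
  T = 366.9 K: ΣzᵢPᵢˢᵃᵗ = 401.00 kPa
  T = 341.9 K: ΣzᵢPᵢˢᵃᵗ = 243.69 kPa
  T = 354.4 K: ΣzᵢPᵢˢᵃᵗ = 315.33 kPa
  T = 360.6 K: ΣzᵢPᵢˢᵃᵗ = 355.99 kPa
  T = 357.5 K: ΣzᵢPᵢˢᵃᵗ = 335.22 kPa
  T = 355.9 K: ΣzᵢPᵢˢᵃᵗ = 324.84 kPa
Interpolating between 355.9 K and 357.5 K gives T ≈ 356.5 K.

T = 356.5 K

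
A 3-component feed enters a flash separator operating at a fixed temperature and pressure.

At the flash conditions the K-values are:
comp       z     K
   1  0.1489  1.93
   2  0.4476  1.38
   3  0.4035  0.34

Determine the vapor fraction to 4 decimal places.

Newton–Raphson from ψ = 0.5:
  ψ = 0.5000: g = -0.16002, g' = -0.4972 → ψ = 0.1781
  ψ = 0.1781: g = -0.02369, g' = -0.3772 → ψ = 0.1153
  ψ = 0.1153: g = -0.00024, g' = -0.3703 → ψ = 0.1147
Converged at ψ = 0.1147.

ψ = 0.1147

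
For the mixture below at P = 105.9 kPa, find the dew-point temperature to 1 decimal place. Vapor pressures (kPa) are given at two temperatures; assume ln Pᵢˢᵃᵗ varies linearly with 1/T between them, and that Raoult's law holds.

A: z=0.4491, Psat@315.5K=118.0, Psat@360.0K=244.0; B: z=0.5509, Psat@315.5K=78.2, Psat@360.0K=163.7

T = 323.1 K

Dew-point temperature: Σzᵢ·P/Pᵢˢᵃᵗ(T) = 1. Interpolate ln Pᵢˢᵃᵗ = aᵢ + bᵢ/T.
  T = 315.5 K: ΣzᵢP/Pᵢˢᵃᵗ = 1.1491
  T = 360.0 K: ΣzᵢP/Pᵢˢᵃᵗ = 0.5513
  T = 337.8 K: ΣzᵢP/Pᵢˢᵃᵗ = 0.7763
  T = 326.6 K: ΣzᵢP/Pᵢˢᵃᵗ = 0.9390
  T = 321.1 K: ΣzᵢP/Pᵢˢᵃᵗ = 1.0360
  T = 323.9 K: ΣzᵢP/Pᵢˢᵃᵗ = 0.9850
Interpolating between 321.1 K and 323.9 K gives T ≈ 323.1 K.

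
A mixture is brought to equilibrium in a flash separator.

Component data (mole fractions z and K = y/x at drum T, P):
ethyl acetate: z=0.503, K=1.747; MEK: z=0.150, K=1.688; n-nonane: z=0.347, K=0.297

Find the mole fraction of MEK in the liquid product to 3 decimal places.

x_MEK = 0.114

Newton–Raphson from ψ = 0.5:
  ψ = 0.500: g = -0.0258, g' = -0.596 → ψ = 0.457
  ψ = 0.457: g = -0.0006, g' = -0.569 → ψ = 0.456
Converged at ψ = 0.456.
Compositions from xᵢ = zᵢ/(1+ψ(Kᵢ−1)), yᵢ = Kᵢxᵢ:
  ethyl acetate: x = 0.375, y = 0.656
  MEK: x = 0.114, y = 0.193
  n-nonane: x = 0.511, y = 0.152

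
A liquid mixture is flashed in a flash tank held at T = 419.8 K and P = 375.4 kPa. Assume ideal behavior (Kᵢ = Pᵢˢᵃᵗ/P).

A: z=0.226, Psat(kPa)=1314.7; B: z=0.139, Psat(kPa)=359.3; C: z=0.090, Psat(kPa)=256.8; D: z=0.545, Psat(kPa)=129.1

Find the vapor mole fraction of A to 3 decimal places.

Raoult's law: Kᵢ = Pᵢˢᵃᵗ/P = Pᵢˢᵃᵗ/375.4.
  K_A = 1314.7/375.4 = 3.50213, K_B = 359.3/375.4 = 0.95711, K_C = 256.8/375.4 = 0.68407, K_D = 129.1/375.4 = 0.34390
Material balance + equilibrium reduce to Σ zᵢ(Kᵢ−1)/(1+ψ(Kᵢ−1)) = 0.
Check two-phase: ΣzᵢKᵢ = 1.174 > 1 and Σzᵢ/Kᵢ = 1.926 > 1, so g(0) = 0.174 > 0 and g(1) = -0.926 < 0.
Newton iteration, ψ⁰ = 0.41:
  ψ = 0.410: g = -0.2488, g' = -0.796 → ψ = 0.097
  ψ = 0.097: g = 0.0373, g' = -1.192 → ψ = 0.129
  ψ = 0.129: g = 0.0015, g' = -1.099 → ψ = 0.130
Converged at ψ = 0.130.
Compositions from xᵢ = zᵢ/(1+ψ(Kᵢ−1)), yᵢ = Kᵢxᵢ:
  A: x = 0.170, y = 0.597
  B: x = 0.140, y = 0.134
  C: x = 0.094, y = 0.064
  D: x = 0.596, y = 0.205

y_A = 0.597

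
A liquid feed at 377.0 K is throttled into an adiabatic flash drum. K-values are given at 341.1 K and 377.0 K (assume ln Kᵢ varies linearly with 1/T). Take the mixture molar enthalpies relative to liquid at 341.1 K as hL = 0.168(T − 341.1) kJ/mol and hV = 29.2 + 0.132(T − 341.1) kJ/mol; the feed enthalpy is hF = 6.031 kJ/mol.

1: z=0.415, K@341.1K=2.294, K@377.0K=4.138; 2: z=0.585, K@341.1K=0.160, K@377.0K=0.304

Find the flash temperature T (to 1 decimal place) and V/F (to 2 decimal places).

Adiabatic flash: solve Rachford–Rice at each trial T, then check hF = ψ·hV(T) + (1−ψ)·hL(T).
  T = 341.1 K: K = (2.294, 0.160), RR gives ψ = 0.042, H_out = 1.225 kJ/mol
  T = 377.0 K: K = (4.138, 0.304), RR gives ψ = 0.410, H_out = 17.469 kJ/mol
  T = 359.1 K: K = (3.129, 0.224), RR gives ψ = 0.260, H_out = 10.455 kJ/mol
  T = 350.1 K: K = (2.690, 0.190), RR gives ψ = 0.166, H_out = 6.316 kJ/mol
  T = 345.6 K: K = (2.487, 0.175), RR gives ψ = 0.109, H_out = 3.931 kJ/mol
  T = 347.9 K: K = (2.589, 0.183), RR gives ψ = 0.140, H_out = 5.184 kJ/mol
Linear interpolation between T = 347.9 (H_out = 5.184) and T = 350.1 (H_out = 6.316) on hF = 6.031 gives T ≈ 349.5 K, at which ψ = 0.16.

T = 349.5 K, V/F = 0.16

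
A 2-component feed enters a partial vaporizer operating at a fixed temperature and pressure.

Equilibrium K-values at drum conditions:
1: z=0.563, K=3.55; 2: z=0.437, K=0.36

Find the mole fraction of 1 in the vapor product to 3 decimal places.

Material balance + equilibrium reduce to Σ zᵢ(Kᵢ−1)/(1+V/F(Kᵢ−1)) = 0.
Check two-phase: ΣzᵢKᵢ = 2.156 > 1 and Σzᵢ/Kᵢ = 1.372 > 1, so g(0) = 1.156 > 0 and g(1) = -0.372 < 0.
Newton iteration, V/F⁰ = 0.48:
  V/F = 0.480: g = 0.2418, g' = -1.113 → V/F = 0.697
  V/F = 0.697: g = 0.0117, g' = -1.058 → V/F = 0.708
Converged at V/F = 0.708.
Compositions from xᵢ = zᵢ/(1+V/F(Kᵢ−1)), yᵢ = Kᵢxᵢ:
  1: x = 0.201, y = 0.712
  2: x = 0.799, y = 0.288

y_1 = 0.712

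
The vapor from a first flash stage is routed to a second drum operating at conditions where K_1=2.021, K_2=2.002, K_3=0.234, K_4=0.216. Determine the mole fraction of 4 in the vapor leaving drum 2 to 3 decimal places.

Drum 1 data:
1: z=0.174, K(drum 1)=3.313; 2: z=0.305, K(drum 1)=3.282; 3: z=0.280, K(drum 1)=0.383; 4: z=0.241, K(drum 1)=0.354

y_4 (drum 2) = 0.056

Drum 1:
Material balance + equilibrium reduce to Σ zᵢ(Kᵢ−1)/(1+ψ₁(Kᵢ−1)) = 0.
Check two-phase: ΣzᵢKᵢ = 1.770 > 1 and Σzᵢ/Kᵢ = 1.557 > 1, so g(0) = 0.770 > 0 and g(1) = -0.557 < 0.
Iterate (Newton) starting at ψ₁ = 0.41:
  ψ₁ = 0.410: g = 0.1231, g' = -1.046 → ψ₁ = 0.528
  ψ₁ = 0.528: g = 0.0047, g' = -0.982 → ψ₁ = 0.532
Converged at ψ₁ = 0.532.
Drum-1 compositions:
  1: x = 0.078, y = 0.258
  2: x = 0.138, y = 0.452
  3: x = 0.417, y = 0.160
  4: x = 0.367, y = 0.130
Drum-2 feed = drum-1 vapor: z₂ = (0.2583, 0.4519, 0.1597, 0.1300).
Drum 2:
Rachford–Rice: g(ψ₂) = Σ zᵢ(Kᵢ−1)/(1+ψ₂(Kᵢ−1)) = 0.
Check two-phase: ΣzᵢKᵢ = 1.492 > 1 and Σzᵢ/Kᵢ = 1.638 > 1, so g(0) = 0.492 > 0 and g(1) = -0.638 < 0.
Newton iteration, ψ₂⁰ = 0.33:
  ψ₂ = 0.330: g = 0.2363, g' = -0.720 → ψ₂ = 0.658
  ψ₂ = 0.658: g = -0.0267, g' = -0.983 → ψ₂ = 0.631
  ψ₂ = 0.631: g = -0.0007, g' = -0.934 → ψ₂ = 0.630
Converged at ψ₂ = 0.630.
  1: x = 0.157, y = 0.318
  2: x = 0.277, y = 0.555
  3: x = 0.309, y = 0.072
  4: x = 0.257, y = 0.056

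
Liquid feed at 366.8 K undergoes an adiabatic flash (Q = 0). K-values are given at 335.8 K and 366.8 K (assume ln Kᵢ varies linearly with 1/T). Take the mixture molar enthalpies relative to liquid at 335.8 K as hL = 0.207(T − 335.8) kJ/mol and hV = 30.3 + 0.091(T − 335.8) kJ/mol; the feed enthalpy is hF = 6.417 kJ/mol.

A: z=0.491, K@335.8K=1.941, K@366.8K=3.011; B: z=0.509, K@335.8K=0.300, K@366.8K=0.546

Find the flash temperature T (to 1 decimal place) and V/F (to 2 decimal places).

Adiabatic flash: solve Rachford–Rice at each trial T, then check hF = ψ·hV(T) + (1−ψ)·hL(T).
  T = 335.8 K: K = (1.941, 0.300), RR gives ψ = 0.161, H_out = 4.864 kJ/mol
  T = 366.8 K: K = (3.011, 0.546), RR gives ψ = 0.828, H_out = 28.538 kJ/mol
  T = 351.3 K: K = (2.441, 0.410), RR gives ψ = 0.479, H_out = 16.865 kJ/mol
  T = 343.6 K: K = (2.184, 0.352), RR gives ψ = 0.328, H_out = 11.263 kJ/mol
  T = 339.7 K: K = (2.060, 0.325), RR gives ψ = 0.248, H_out = 8.204 kJ/mol
  T = 337.8 K: K = (2.002, 0.313), RR gives ψ = 0.206, H_out = 6.619 kJ/mol
Linear interpolation between T = 335.8 (H_out = 4.864) and T = 337.8 (H_out = 6.619) on hF = 6.417 gives T ≈ 337.6 K, at which ψ = 0.20.

T = 337.6 K, V/F = 0.20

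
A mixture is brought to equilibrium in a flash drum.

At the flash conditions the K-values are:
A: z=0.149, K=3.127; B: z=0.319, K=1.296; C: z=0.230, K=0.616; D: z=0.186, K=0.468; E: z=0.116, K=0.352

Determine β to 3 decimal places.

β = 0.236

Rachford–Rice: g(β) = Σ zᵢ(Kᵢ−1)/(1+β(Kᵢ−1)) = 0.
g(0) = ΣzᵢKᵢ − 1 = 0.149 and g(1) = 1 − Σzᵢ/Kᵢ = -0.394, so a root lies in (0, 1).
Newton–Raphson from β = 0.5:
  β = 0.500: g = -0.1195, g' = -0.436 → β = 0.226
  β = 0.226: g = 0.0054, g' = -0.508 → β = 0.236
Converged at β = 0.236.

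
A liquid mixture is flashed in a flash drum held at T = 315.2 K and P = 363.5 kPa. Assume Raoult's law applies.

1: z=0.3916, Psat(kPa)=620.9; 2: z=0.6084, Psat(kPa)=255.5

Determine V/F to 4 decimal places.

V/F = 0.4588

Raoult's law: Kᵢ = Pᵢˢᵃᵗ/P = Pᵢˢᵃᵗ/363.5.
  K_1 = 620.9/363.5 = 1.708116, K_2 = 255.5/363.5 = 0.702889
Material balance + equilibrium reduce to Σ zᵢ(Kᵢ−1)/(1+V/F(Kᵢ−1)) = 0.
Feasibility: ΣzᵢKᵢ = 1.0965, Σzᵢ/Kᵢ = 1.0948 — both > 1, two phases present.
Newton–Raphson from V/F = 0.5:
  V/F = 0.5000: g = -0.00751, g' = -0.1812 → V/F = 0.4585
  V/F = 0.4585: g = 0.00005, g' = -0.1839 → V/F = 0.4588
Converged at V/F = 0.4588.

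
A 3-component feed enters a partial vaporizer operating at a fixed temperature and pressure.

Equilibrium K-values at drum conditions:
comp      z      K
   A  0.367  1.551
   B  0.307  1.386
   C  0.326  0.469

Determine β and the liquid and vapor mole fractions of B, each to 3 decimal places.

Rachford–Rice: g(β) = Σ zᵢ(Kᵢ−1)/(1+β(Kᵢ−1)) = 0.
g(0) = ΣzᵢKᵢ − 1 = 0.148 and g(1) = 1 − Σzᵢ/Kᵢ = -0.153, so a root lies in (0, 1).
Newton iteration, β⁰ = 0.5:
  β = 0.500: g = 0.0222, g' = -0.271 → β = 0.582
  β = 0.582: g = -0.0006, g' = -0.287 → β = 0.580
Converged at β = 0.580.
Compositions from xᵢ = zᵢ/(1+β(Kᵢ−1)), yᵢ = Kᵢxᵢ:
  A: x = 0.278, y = 0.431
  B: x = 0.251, y = 0.348
  C: x = 0.471, y = 0.221

β = 0.580, x_B = 0.251, y_B = 0.348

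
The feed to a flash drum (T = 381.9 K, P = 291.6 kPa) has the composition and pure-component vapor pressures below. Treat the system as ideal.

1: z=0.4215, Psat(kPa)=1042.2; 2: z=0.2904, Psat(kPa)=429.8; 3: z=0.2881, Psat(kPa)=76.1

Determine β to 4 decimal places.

β = 0.7449

Raoult's law: Kᵢ = Pᵢˢᵃᵗ/P = Pᵢˢᵃᵗ/291.6.
  K_1 = 1042.2/291.6 = 3.574074, K_2 = 429.8/291.6 = 1.473937, K_3 = 76.1/291.6 = 0.260974
Material balance + equilibrium reduce to Σ zᵢ(Kᵢ−1)/(1+β(Kᵢ−1)) = 0.
Feasibility: ΣzᵢKᵢ = 2.0097, Σzᵢ/Kᵢ = 1.4189 — both > 1, two phases present.
Newton–Raphson from β = 0.6:
  β = 0.6000: g = 0.15103, g' = -0.9788 → β = 0.7543
  β = 0.7543: g = -0.01088, g' = -1.1615 → β = 0.7449
Converged at β = 0.7449.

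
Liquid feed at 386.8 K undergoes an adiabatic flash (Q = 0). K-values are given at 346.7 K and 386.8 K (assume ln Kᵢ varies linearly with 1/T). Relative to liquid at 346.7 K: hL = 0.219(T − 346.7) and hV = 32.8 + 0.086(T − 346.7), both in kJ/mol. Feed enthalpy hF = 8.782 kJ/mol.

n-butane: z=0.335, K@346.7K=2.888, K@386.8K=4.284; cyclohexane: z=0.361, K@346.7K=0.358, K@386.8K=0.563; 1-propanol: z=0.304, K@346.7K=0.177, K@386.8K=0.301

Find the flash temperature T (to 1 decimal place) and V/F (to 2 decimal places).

Adiabatic flash: solve Rachford–Rice at each trial T, then check hF = ψ·hV(T) + (1−ψ)·hL(T).
  T = 346.7 K: K = (2.888, 0.358, 0.177), RR gives ψ = 0.109, H_out = 3.588 kJ/mol
  T = 386.8 K: K = (4.284, 0.563, 0.301), RR gives ψ = 0.390, H_out = 19.495 kJ/mol
  T = 366.8 K: K = (3.557, 0.455, 0.234), RR gives ψ = 0.256, H_out = 12.102 kJ/mol
  T = 356.8 K: K = (3.216, 0.405, 0.205), RR gives ψ = 0.186, H_out = 8.075 kJ/mol
  T = 361.8 K: K = (3.385, 0.430, 0.219), RR gives ψ = 0.222, H_out = 10.129 kJ/mol
  T = 359.3 K: K = (3.300, 0.417, 0.212), RR gives ψ = 0.204, H_out = 9.113 kJ/mol
  T = 358.1 K: K = (3.260, 0.411, 0.208), RR gives ψ = 0.196, H_out = 8.618 kJ/mol
Linear interpolation between T = 358.1 (H_out = 8.618) and T = 359.3 (H_out = 9.113) on hF = 8.782 gives T ≈ 358.5 K, at which ψ = 0.20.

T = 358.5 K, V/F = 0.20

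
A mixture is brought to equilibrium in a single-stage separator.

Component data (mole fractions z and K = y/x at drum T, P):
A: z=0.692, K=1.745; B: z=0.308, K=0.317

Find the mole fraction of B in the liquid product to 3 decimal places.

x_B = 0.522

Material balance + equilibrium reduce to Σ zᵢ(Kᵢ−1)/(1+β(Kᵢ−1)) = 0.
Feasibility: ΣzᵢKᵢ = 1.305, Σzᵢ/Kᵢ = 1.368 — both > 1, two phases present.
Binary case is linear: z₁(K₁−1)(1+β(K₂−1)) + z₂(K₂−1)(1+β(K₁−1)) = 0
⇒ β = [z₁(K₁−1)+z₂(K₂−1)] / [−(K₁−1)(K₂−1)] = 0.3052/0.5088 = 0.600
Compositions from xᵢ = zᵢ/(1+β(Kᵢ−1)), yᵢ = Kᵢxᵢ:
  A: x = 0.478, y = 0.835
  B: x = 0.522, y = 0.165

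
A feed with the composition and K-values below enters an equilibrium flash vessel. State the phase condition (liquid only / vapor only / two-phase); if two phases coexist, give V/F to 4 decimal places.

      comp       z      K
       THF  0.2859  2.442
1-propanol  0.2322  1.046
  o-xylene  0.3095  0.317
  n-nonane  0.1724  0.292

ΣzᵢKᵢ = 1.0895; Σzᵢ/Kᵢ = 1.9058.
Both exceed 1, so a two-phase solution exists.
Rachford–Rice: g(ψ) = Σ zᵢ(Kᵢ−1)/(1+ψ(Kᵢ−1)) = 0.
Newton–Raphson from ψ = 0.31:
  ψ = 0.3100: g = -0.12911, g' = -0.6586 → ψ = 0.1140
  ψ = 0.1140: g = 0.00270, g' = -0.7110 → ψ = 0.1178
Converged at ψ = 0.1178.

two-phase, V/F = 0.1178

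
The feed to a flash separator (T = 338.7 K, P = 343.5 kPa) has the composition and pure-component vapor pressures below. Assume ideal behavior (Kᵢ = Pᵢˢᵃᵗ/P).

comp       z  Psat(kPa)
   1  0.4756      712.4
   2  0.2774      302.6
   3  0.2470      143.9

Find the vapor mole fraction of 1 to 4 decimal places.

Raoult's law: Kᵢ = Pᵢˢᵃᵗ/P = Pᵢˢᵃᵗ/343.5.
  K_1 = 712.4/343.5 = 2.073945, K_2 = 302.6/343.5 = 0.880932, K_3 = 143.9/343.5 = 0.418923
Rachford–Rice: g(ψ) = Σ zᵢ(Kᵢ−1)/(1+ψ(Kᵢ−1)) = 0.
Feasibility: ΣzᵢKᵢ = 1.3342, Σzᵢ/Kᵢ = 1.1338 — both > 1, two phases present.
Newton iteration, ψ⁰ = 0.5:
  ψ = 0.5000: g = 0.09490, g' = -0.4023 → ψ = 0.7359
  ψ = 0.7359: g = -0.00164, g' = -0.4304 → ψ = 0.7320
Converged at ψ = 0.7320.
Compositions from xᵢ = zᵢ/(1+ψ(Kᵢ−1)), yᵢ = Kᵢxᵢ:
  1: x = 0.2663, y = 0.5522
  2: x = 0.3039, y = 0.2677
  3: x = 0.4298, y = 0.1801

y_1 = 0.5522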